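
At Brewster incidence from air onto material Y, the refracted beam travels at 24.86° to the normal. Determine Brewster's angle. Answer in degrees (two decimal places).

θ_B ≈ 65.14°

Since the reflected and refracted rays are at right angles at the polarizing angle, θ_B + θ_t = 90°.
So θ_B = 90° − θ_t = 90° − 24.86° = 65.14°.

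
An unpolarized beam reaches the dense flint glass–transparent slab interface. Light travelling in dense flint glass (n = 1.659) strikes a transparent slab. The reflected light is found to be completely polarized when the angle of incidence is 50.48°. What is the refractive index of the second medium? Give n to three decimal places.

n ≈ 2.011

At Brewster's angle, tan θ_B = n₂/n₁ with n₁ on the incident side (dense flint glass) and n₂ on the transmitted side (a transparent slab).
n₂ = n₁ tan θ_B = 1.659 × tan 50.48° = 2.011.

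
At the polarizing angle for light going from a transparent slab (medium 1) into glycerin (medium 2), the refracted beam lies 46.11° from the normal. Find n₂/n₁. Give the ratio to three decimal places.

n₂/n₁ ≈ 0.962

θ_B + θ_t = 90°, so θ_B = 90° − 46.11° = 43.89°.
tan θ_B = n₂/n₁, so n₂/n₁ = tan 43.89° = 0.962.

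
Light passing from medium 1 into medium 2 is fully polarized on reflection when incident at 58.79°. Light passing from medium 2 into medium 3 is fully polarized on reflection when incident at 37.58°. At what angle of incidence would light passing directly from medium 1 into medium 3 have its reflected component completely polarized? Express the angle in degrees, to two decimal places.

θ_B ≈ 51.79°

tan θ_B(1→2) = n₂/n₁ = tan 58.79° = 1.6505.
tan θ_B(2→3) = n₃/n₂ = tan 37.58° = 0.7695.
n₃/n₁ = 1.2702. Then tan θ_B(1→3) = n₃/n₁, so θ_B(1→3) = arctan(1.2702) = 51.79°.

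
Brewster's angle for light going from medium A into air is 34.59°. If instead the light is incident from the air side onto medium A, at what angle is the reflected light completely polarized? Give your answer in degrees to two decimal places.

θ_B' ≈ 55.41°

Reversing the direction swaps n₁ and n₂, so tan θ_B' = 1/tan θ_B and θ_B' = 90° − θ_B.
Hence θ_B' = 90° − 34.59° = 55.41°.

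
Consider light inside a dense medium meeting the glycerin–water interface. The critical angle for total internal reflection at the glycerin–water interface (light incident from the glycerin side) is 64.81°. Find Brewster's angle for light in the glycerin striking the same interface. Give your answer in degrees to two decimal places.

θ_B ≈ 42.14°

sin θ_c = n₂/n₁, so n₂/n₁ = sin 64.81° = 0.9049.
Brewster: tan θ_B = n₂/n₁ = 0.9049.
θ_B = arctan(0.9049) = 42.14°.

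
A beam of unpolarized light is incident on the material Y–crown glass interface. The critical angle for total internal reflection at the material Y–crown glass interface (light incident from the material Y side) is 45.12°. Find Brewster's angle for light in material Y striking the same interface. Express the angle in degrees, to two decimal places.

θ_B ≈ 35.32°

n₂/n₁ = sin θ_c = sin 45.12° = 0.7086.
tan θ_B equals the same ratio, so θ_B = arctan(0.7086) = 35.32°.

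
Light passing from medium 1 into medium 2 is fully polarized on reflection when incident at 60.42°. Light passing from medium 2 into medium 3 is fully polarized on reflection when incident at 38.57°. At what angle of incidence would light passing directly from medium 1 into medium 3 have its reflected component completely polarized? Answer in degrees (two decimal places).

θ_B ≈ 54.56°

n₂/n₁ = tan 60.42° = 1.7617 and n₃/n₂ = tan 38.57° = 0.7974.
n₃/n₁ = 1.4049. Then tan θ_B(1→3) = n₃/n₁, so θ_B(1→3) = arctan(1.4049) = 54.56°.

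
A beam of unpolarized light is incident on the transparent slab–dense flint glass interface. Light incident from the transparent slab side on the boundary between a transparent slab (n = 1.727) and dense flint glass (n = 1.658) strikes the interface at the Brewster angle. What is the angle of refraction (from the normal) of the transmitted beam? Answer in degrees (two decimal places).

First find Brewster's angle: tan θ_B = 1.658/1.727 = 0.9600, giving θ_B = 43.83°.
At Brewster's angle the reflected and refracted rays are perpendicular, so θ_t = 90° − θ_B = 90° − 43.83° = 46.17°.

θ_t ≈ 46.17°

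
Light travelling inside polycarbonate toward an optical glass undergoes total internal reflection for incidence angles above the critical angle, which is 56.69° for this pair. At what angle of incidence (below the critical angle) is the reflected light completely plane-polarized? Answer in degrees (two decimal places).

sin θ_c = n₂/n₁, so n₂/n₁ = sin 56.69° = 0.8357.
Brewster: tan θ_B = n₂/n₁ = 0.8357.
θ_B = arctan(0.8357) = 39.89°.

θ_B ≈ 39.89°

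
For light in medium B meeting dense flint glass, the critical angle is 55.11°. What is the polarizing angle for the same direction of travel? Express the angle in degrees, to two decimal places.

θ_B ≈ 39.36°

At the critical angle sin θ_c = n₂/n₁, giving n₂/n₁ = sin 55.11° = 0.8203.
Then tan θ_B = n₂/n₁ = 0.8203, so θ_B = arctan 0.8203 = 39.36°.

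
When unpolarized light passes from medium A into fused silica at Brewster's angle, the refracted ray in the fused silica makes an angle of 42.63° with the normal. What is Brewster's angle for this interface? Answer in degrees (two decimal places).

θ_B ≈ 47.37°

Brewster's condition makes the reflected and refracted beams perpendicular: θ_B + θ_t = 90°.
θ_B = 90° − 42.63° = 47.37°.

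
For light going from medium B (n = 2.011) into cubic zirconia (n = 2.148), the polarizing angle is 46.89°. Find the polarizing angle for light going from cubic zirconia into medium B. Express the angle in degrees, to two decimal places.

θ_B' ≈ 43.11°

The two Brewster angles are complementary: θ_B' = 90° − θ_B = 90° − 46.89° = 43.11°.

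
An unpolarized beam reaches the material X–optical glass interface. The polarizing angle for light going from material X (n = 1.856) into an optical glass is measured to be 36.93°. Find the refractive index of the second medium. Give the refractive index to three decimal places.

n ≈ 1.395

Brewster's law: tan θ_B = n₂/n₁ (light incident in material X, refracted into an optical glass).
n₂ = n₁ tan θ_B = 1.856 × tan 36.93° = 1.395.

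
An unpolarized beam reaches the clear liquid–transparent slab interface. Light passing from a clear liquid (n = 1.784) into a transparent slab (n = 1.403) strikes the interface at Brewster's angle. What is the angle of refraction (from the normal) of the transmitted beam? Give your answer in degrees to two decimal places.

θ_t ≈ 51.82°

First find Brewster's angle: tan θ_B = 1.403/1.784 = 0.7864, giving θ_B = 38.18°.
Since θ_B + θ_t = 90° at Brewster incidence, θ_t = 90° − 38.18° = 51.82°.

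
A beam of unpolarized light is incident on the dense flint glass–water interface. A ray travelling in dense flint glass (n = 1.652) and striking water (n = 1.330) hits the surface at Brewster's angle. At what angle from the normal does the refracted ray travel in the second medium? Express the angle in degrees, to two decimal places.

θ_B = arctan(n₂/n₁) = arctan(1.330/1.652) = 38.84°.
At Brewster's angle the reflected and refracted rays are perpendicular, so θ_t = 90° − θ_B = 90° − 38.84° = 51.16°.

θ_t ≈ 51.16°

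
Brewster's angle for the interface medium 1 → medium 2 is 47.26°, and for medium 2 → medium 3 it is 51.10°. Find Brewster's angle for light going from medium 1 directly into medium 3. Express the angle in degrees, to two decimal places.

n₂/n₁ = tan 47.26° = 1.0822 and n₃/n₂ = tan 51.10° = 1.2393.
So n₃/n₁ = (n₂/n₁)(n₃/n₂) = 1.0822 × 1.2393 = 1.3412.
θ_B(1→3) = arctan(1.3412) = 53.29°.

θ_B ≈ 53.29°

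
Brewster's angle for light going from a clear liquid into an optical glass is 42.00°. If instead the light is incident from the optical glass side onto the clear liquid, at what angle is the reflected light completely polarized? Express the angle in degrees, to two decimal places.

tan θ_B' = n₁/n₂ = 1/tan θ_B, so θ_B' = 90° − θ_B.
θ_B' = 90° − 42.00° = 48.00°.

θ_B' ≈ 48.00°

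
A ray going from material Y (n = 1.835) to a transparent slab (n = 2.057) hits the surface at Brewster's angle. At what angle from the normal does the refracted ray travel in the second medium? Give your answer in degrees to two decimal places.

tan θ_B = n₂/n₁ = 2.057/1.835 = 1.1210, so θ_B = 48.26°.
Since θ_B + θ_t = 90° at Brewster incidence, θ_t = 90° − 48.26° = 41.74°.

θ_t ≈ 41.74°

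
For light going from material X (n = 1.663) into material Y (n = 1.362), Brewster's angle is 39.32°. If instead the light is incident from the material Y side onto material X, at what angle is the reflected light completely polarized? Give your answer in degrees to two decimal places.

θ_B' ≈ 50.68°

Reversing the direction swaps n₁ and n₂, so tan θ_B' = 1/tan θ_B and θ_B' = 90° − θ_B.
Hence θ_B' = 90° − 39.32° = 50.68°.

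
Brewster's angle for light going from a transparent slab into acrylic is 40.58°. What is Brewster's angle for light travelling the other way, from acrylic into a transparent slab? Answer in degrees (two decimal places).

θ_B' ≈ 49.42°

tan θ_B' = n₁/n₂ = 1/tan θ_B, so θ_B' = 90° − θ_B.
θ_B' = 90° − 40.58° = 49.42°.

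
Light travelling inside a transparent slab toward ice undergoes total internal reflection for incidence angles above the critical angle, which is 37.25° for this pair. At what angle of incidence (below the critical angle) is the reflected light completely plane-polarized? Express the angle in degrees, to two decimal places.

θ_B ≈ 31.19°

At the critical angle sin θ_c = n₂/n₁, giving n₂/n₁ = sin 37.25° = 0.6053.
Then tan θ_B = n₂/n₁ = 0.6053, so θ_B = arctan 0.6053 = 31.19°.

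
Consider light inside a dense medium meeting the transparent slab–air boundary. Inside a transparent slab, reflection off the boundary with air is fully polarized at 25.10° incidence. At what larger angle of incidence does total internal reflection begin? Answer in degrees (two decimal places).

θ_c ≈ 27.93°

From Brewster, n₂/n₁ = tan θ_B = tan 25.10° = 0.4684.
Then sin θ_c = n₂/n₁ = 0.4684, so θ_c = arcsin 0.4684 = 27.93°.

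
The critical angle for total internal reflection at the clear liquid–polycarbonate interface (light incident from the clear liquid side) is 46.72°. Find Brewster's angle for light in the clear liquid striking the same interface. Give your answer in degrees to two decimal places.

At the critical angle sin θ_c = n₂/n₁, giving n₂/n₁ = sin 46.72° = 0.7280.
Then tan θ_B = n₂/n₁ = 0.7280, so θ_B = arctan 0.7280 = 36.06°.

θ_B ≈ 36.06°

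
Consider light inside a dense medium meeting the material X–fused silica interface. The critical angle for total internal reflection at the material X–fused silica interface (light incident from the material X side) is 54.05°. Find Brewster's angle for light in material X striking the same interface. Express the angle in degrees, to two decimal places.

sin θ_c = n₂/n₁, so n₂/n₁ = sin 54.05° = 0.8095.
Brewster: tan θ_B = n₂/n₁ = 0.8095.
θ_B = arctan(0.8095) = 38.99°.

θ_B ≈ 38.99°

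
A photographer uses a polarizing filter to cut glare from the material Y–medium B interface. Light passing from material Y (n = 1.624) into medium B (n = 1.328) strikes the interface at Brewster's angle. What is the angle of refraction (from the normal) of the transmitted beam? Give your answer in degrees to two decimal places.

θ_B = arctan(n₂/n₁) = arctan(1.328/1.624) = 39.27°.
Since θ_B + θ_t = 90° at Brewster incidence, θ_t = 90° − 39.27° = 50.73°.

θ_t ≈ 50.73°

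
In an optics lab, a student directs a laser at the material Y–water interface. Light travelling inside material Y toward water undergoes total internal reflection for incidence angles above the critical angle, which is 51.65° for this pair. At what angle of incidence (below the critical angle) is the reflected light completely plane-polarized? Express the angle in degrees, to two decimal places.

n₂/n₁ = sin θ_c = sin 51.65° = 0.7842.
tan θ_B equals the same ratio, so θ_B = arctan(0.7842) = 38.10°.

θ_B ≈ 38.10°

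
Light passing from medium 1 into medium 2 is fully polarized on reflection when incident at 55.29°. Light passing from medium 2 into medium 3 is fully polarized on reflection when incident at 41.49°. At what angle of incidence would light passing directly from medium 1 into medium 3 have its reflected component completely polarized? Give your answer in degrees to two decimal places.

θ_B ≈ 51.93°

tan θ_B(1→2) = n₂/n₁ = tan 55.29° = 1.4436.
tan θ_B(2→3) = n₃/n₂ = tan 41.49° = 0.8844.
n₃/n₁ = 1.2768. Then tan θ_B(1→3) = n₃/n₁, so θ_B(1→3) = arctan(1.2768) = 51.93°.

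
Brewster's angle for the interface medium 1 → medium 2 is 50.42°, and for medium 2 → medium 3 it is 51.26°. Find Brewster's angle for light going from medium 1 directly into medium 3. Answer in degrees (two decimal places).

tan θ_B(1→2) = n₂/n₁ = tan 50.42° = 1.2097.
tan θ_B(2→3) = n₃/n₂ = tan 51.26° = 1.2464.
Multiplying, n₃/n₁ = 1.2097 × 1.2464 = 1.5077, and θ_B(1→3) = arctan 1.5077 = 56.45°.

θ_B ≈ 56.45°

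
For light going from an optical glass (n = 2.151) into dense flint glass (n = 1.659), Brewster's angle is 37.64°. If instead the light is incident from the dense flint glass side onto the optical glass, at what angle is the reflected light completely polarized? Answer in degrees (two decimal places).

θ_B' ≈ 52.36°

The two Brewster angles are complementary: θ_B' = 90° − θ_B = 90° − 37.64° = 52.36°.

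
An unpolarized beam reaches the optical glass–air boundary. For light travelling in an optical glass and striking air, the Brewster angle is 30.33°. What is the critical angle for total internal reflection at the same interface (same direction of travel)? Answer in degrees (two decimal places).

From Brewster, n₂/n₁ = tan θ_B = tan 30.33° = 0.5851.
Then sin θ_c = n₂/n₁ = 0.5851, so θ_c = arcsin 0.5851 = 35.81°.

θ_c ≈ 35.81°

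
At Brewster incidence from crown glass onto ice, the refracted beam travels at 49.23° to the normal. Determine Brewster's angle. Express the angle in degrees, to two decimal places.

Since the reflected and refracted rays are at right angles at the polarizing angle, θ_B + θ_t = 90°.
θ_B = 90° − 49.23° = 40.77°.

θ_B ≈ 40.77°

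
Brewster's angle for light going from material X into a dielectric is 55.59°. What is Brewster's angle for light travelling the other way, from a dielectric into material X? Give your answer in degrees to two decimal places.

θ_B' ≈ 34.41°

The two Brewster angles are complementary: θ_B' = 90° − θ_B = 90° − 55.59° = 34.41°.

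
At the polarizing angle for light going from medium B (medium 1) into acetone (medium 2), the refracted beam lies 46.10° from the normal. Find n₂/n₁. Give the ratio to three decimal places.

n₂/n₁ ≈ 0.962

θ_B + θ_t = 90°, so θ_B = 90° − 46.10° = 43.90°.
tan θ_B = n₂/n₁, so n₂/n₁ = tan 43.90° = 0.962.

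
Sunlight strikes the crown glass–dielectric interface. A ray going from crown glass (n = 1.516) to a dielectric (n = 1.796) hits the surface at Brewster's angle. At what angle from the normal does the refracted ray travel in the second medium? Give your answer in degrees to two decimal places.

θ_B = arctan(n₂/n₁) = arctan(1.796/1.516) = 49.83°.
Since θ_B + θ_t = 90° at Brewster incidence, θ_t = 90° − 49.83° = 40.17°.

θ_t ≈ 40.17°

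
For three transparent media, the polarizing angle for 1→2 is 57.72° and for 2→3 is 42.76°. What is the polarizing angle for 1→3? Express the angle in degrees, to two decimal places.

θ_B ≈ 55.66°

tan θ_B(1→2) = n₂/n₁ = tan 57.72° = 1.5831.
tan θ_B(2→3) = n₃/n₂ = tan 42.76° = 0.9247.
So n₃/n₁ = (n₂/n₁)(n₃/n₂) = 1.5831 × 0.9247 = 1.4639.
θ_B(1→3) = arctan(1.4639) = 55.66°.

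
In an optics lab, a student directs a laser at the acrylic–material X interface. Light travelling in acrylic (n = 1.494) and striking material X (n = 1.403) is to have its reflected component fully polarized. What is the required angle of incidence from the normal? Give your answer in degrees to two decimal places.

tan θ_B = n₂/n₁ = 1.403/1.494 = 0.9391.
So θ_B = arctan 0.9391 = 43.20°.

θ_B ≈ 43.20°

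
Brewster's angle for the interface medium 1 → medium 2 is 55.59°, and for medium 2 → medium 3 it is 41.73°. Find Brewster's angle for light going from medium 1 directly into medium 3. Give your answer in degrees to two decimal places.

θ_B ≈ 52.48°

tan θ_B(1→2) = n₂/n₁ = tan 55.59° = 1.4599.
tan θ_B(2→3) = n₃/n₂ = tan 41.73° = 0.8919.
Multiplying, n₃/n₁ = 1.4599 × 0.8919 = 1.3021, and θ_B(1→3) = arctan 1.3021 = 52.48°.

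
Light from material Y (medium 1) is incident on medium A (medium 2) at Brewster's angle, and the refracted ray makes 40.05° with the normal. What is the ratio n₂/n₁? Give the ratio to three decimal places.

n₂/n₁ ≈ 1.190

θ_B + θ_t = 90°, so θ_B = 90° − 40.05° = 49.95°.
Then n₂/n₁ = tan θ_B = tan 49.95° = 1.190.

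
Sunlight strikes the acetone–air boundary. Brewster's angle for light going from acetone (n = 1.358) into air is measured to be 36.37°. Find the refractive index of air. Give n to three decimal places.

At Brewster's angle, tan θ_B = n₂/n₁ with n₁ on the incident side (acetone) and n₂ on the transmitted side (air).
n₂ = n₁ tan θ_B = 1.358 × tan 36.37° = 1.000.

n ≈ 1.000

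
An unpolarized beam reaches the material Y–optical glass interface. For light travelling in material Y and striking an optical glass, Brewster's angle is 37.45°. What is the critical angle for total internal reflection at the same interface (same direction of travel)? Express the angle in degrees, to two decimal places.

n₂/n₁ = tan 37.45° = 0.7659; the critical angle satisfies sin θ_c = n₂/n₁.
θ_c = arcsin(0.7659) = 49.99°.

θ_c ≈ 49.99°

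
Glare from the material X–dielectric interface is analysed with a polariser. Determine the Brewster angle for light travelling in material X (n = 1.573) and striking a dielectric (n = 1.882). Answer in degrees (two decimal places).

θ_B ≈ 50.11°

Brewster's condition: tan θ_B = n₂/n₁ = 1.882/1.573 = 1.1964.
So θ_B = arctan 1.1964 = 50.11°.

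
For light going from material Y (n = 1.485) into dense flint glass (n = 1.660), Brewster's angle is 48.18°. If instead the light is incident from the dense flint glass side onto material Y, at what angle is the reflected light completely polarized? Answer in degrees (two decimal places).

Reversing the direction swaps n₁ and n₂, so tan θ_B' = 1/tan θ_B and θ_B' = 90° − θ_B.
Hence θ_B' = 90° − 48.18° = 41.82°.

θ_B' ≈ 41.82°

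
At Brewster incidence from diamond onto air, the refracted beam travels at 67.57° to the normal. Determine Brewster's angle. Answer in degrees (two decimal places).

Brewster's condition makes the reflected and refracted beams perpendicular: θ_B + θ_t = 90°.
θ_B = 90° − 67.57° = 22.43°.

θ_B ≈ 22.43°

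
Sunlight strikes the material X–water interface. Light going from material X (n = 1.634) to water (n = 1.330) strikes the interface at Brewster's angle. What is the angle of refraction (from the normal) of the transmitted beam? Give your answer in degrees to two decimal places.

tan θ_B = n₂/n₁ = 1.330/1.634 = 0.8140, so θ_B = 39.14°.
At Brewster's angle the reflected and refracted rays are perpendicular, so θ_t = 90° − θ_B = 90° − 39.14° = 50.86°.

θ_t ≈ 50.86°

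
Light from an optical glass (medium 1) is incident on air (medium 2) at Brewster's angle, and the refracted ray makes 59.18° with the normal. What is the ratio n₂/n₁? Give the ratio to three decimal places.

n₂/n₁ ≈ 0.597

At Brewster incidence θ_B = 90° − θ_t = 90° − 59.18° = 30.82°.
Then n₂/n₁ = tan θ_B = tan 30.82° = 0.597.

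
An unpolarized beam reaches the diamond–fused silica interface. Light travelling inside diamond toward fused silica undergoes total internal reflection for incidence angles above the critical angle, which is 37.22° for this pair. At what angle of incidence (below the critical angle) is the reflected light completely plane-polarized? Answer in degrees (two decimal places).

sin θ_c = n₂/n₁, so n₂/n₁ = sin 37.22° = 0.6049.
Brewster: tan θ_B = n₂/n₁ = 0.6049.
θ_B = arctan(0.6049) = 31.17°.

θ_B ≈ 31.17°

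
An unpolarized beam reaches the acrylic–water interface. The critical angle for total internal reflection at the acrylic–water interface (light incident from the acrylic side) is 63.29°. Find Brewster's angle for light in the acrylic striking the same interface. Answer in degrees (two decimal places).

n₂/n₁ = sin θ_c = sin 63.29° = 0.8933.
tan θ_B equals the same ratio, so θ_B = arctan(0.8933) = 41.77°.

θ_B ≈ 41.77°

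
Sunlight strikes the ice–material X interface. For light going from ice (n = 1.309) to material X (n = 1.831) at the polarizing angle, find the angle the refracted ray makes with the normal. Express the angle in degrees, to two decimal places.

θ_t ≈ 35.56°

tan θ_B = n₂/n₁ = 1.831/1.309 = 1.3988, so θ_B = 54.44°.
Since θ_B + θ_t = 90° at Brewster incidence, θ_t = 90° − 54.44° = 35.56°.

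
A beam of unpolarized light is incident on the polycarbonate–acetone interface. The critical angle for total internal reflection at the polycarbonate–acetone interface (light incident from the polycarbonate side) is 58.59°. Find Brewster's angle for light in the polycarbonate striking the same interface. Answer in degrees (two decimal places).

θ_B ≈ 40.48°

sin θ_c = n₂/n₁, so n₂/n₁ = sin 58.59° = 0.8535.
Brewster: tan θ_B = n₂/n₁ = 0.8535.
θ_B = arctan(0.8535) = 40.48°.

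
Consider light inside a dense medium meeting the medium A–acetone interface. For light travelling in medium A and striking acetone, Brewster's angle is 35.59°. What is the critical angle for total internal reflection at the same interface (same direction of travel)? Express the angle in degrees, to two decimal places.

n₂/n₁ = tan 35.59° = 0.7157; the critical angle satisfies sin θ_c = n₂/n₁.
θ_c = arcsin(0.7157) = 45.70°.

θ_c ≈ 45.70°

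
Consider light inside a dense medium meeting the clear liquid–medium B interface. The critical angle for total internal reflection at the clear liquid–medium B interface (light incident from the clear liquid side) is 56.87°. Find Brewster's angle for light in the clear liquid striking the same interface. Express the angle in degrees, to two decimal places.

At the critical angle sin θ_c = n₂/n₁, giving n₂/n₁ = sin 56.87° = 0.8374.
Then tan θ_B = n₂/n₁ = 0.8374, so θ_B = arctan 0.8374 = 39.94°.

θ_B ≈ 39.94°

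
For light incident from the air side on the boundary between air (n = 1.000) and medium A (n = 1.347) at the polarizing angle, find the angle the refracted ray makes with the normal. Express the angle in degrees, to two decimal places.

θ_t ≈ 36.59°

tan θ_B = n₂/n₁ = 1.347/1.000 = 1.3470, so θ_B = 53.41°.
At Brewster's angle the reflected and refracted rays are perpendicular, so θ_t = 90° − θ_B = 90° − 53.41° = 36.59°.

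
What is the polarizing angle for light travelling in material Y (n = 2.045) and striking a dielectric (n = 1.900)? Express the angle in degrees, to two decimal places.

θ_B ≈ 42.90°

tan θ_B = n₂/n₁ = 1.900/2.045 = 0.9291.
So θ_B = arctan 0.9291 = 42.90°.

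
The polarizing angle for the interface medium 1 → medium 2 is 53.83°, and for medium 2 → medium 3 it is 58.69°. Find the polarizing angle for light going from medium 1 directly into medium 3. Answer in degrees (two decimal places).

θ_B ≈ 66.03°

Each Brewster angle gives a ratio: n₂/n₁ = tan 53.83° = 1.3678, n₃/n₂ = tan 58.69° = 1.6441.
So n₃/n₁ = (n₂/n₁)(n₃/n₂) = 1.3678 × 1.6441 = 2.2488.
θ_B(1→3) = arctan(2.2488) = 66.03°.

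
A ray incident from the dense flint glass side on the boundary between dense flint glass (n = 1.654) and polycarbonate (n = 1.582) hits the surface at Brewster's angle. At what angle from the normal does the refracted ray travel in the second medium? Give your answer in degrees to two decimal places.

θ_B = arctan(n₂/n₁) = arctan(1.582/1.654) = 43.73°.
At Brewster's angle the reflected and refracted rays are perpendicular, so θ_t = 90° − θ_B = 90° − 43.73° = 46.27°.

θ_t ≈ 46.27°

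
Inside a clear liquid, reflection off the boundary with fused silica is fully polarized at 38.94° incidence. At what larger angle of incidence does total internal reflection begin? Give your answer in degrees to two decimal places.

tan θ_B = n₂/n₁ = tan 38.94° = 0.8081.
Total internal reflection: sin θ_c = n₂/n₁ = 0.8081.
θ_c = arcsin(0.8081) = 53.91°.

θ_c ≈ 53.91°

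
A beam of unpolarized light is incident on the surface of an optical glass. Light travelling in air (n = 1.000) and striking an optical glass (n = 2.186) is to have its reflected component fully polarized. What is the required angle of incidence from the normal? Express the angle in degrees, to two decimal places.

θ_B ≈ 65.42°

Brewster's condition: tan θ_B = n₂/n₁ = 2.186/1.000 = 2.1860.
θ_B = arctan(2.1860) = 65.42°.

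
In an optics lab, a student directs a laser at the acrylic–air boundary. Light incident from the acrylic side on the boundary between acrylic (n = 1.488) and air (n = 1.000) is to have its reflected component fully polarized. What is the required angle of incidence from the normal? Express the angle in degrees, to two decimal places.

θ_B ≈ 33.90°

At Brewster's angle the reflected and refracted rays are perpendicular, which with Snell's law gives tan θ_B = n₂/n₁.
Here n₂/n₁ = 1.000/1.488 = 0.6720, and Brewster's law gives tan θ_B = n₂/n₁. Taking the arctangent, θ_B = 33.90°.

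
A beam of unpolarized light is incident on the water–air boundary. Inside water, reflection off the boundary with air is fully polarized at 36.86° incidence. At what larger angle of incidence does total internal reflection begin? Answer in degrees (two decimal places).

θ_c ≈ 48.57°

tan θ_B = n₂/n₁ = tan 36.86° = 0.7497.
Total internal reflection: sin θ_c = n₂/n₁ = 0.7497.
θ_c = arcsin(0.7497) = 48.57°.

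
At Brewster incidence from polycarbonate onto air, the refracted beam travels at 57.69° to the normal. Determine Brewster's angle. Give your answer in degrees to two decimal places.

θ_B ≈ 32.31°

Brewster's condition makes the reflected and refracted beams perpendicular: θ_B + θ_t = 90°.
So θ_B = 90° − θ_t = 90° − 57.69° = 32.31°.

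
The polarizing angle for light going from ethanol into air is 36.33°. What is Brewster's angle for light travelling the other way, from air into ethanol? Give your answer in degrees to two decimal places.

tan θ_B' = n₁/n₂ = 1/tan θ_B, so θ_B' = 90° − θ_B.
θ_B' = 90° − 36.33° = 53.67°.

θ_B' ≈ 53.67°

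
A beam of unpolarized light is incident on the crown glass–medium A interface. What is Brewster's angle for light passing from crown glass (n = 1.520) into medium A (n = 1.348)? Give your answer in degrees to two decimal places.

θ_B ≈ 41.57°

Here n₂/n₁ = 1.348/1.520 = 0.8868, and Brewster's law gives tan θ_B = n₂/n₁.
So θ_B = arctan 0.8868 = 41.57°.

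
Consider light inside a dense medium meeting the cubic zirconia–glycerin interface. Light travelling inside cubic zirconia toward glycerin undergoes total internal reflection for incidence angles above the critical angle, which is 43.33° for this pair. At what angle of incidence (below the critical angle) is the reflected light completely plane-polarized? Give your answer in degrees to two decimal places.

sin θ_c = n₂/n₁, so n₂/n₁ = sin 43.33° = 0.6862.
Brewster: tan θ_B = n₂/n₁ = 0.6862.
θ_B = arctan(0.6862) = 34.46°.

θ_B ≈ 34.46°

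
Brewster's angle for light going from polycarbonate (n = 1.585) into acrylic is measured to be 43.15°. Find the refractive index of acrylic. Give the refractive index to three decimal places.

Brewster's law: tan θ_B = n₂/n₁ (light incident in polycarbonate, refracted into acrylic).
n₂ = n₁ tan θ_B = 1.585 × tan 43.15° = 1.486.

n ≈ 1.486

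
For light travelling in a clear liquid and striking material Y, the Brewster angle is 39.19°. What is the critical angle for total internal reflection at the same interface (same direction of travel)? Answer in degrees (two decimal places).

θ_c ≈ 54.62°

From Brewster, n₂/n₁ = tan θ_B = tan 39.19° = 0.8153.
Then sin θ_c = n₂/n₁ = 0.8153, so θ_c = arcsin 0.8153 = 54.62°.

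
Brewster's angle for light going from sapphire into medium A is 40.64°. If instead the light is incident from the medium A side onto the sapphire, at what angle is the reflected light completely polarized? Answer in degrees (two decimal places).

tan θ_B' = n₁/n₂ = 1/tan θ_B, so θ_B' = 90° − θ_B.
θ_B' = 90° − 40.64° = 49.36°.

θ_B' ≈ 49.36°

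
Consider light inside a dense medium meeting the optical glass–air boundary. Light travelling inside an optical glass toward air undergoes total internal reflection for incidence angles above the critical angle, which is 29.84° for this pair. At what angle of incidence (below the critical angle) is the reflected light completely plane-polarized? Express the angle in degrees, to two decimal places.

sin θ_c = n₂/n₁, so n₂/n₁ = sin 29.84° = 0.4976.
Brewster: tan θ_B = n₂/n₁ = 0.4976.
θ_B = arctan(0.4976) = 26.45°.

θ_B ≈ 26.45°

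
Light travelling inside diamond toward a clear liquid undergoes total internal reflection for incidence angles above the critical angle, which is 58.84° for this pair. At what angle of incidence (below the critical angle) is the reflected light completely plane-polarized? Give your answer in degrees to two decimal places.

n₂/n₁ = sin θ_c = sin 58.84° = 0.8557.
tan θ_B equals the same ratio, so θ_B = arctan(0.8557) = 40.55°.

θ_B ≈ 40.55°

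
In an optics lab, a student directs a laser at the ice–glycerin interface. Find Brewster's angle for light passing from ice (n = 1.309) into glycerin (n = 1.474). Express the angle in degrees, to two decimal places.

tan θ_B = n₂/n₁ = 1.474/1.309 = 1.1261.
So θ_B = arctan 1.1261 = 48.39°.

θ_B ≈ 48.39°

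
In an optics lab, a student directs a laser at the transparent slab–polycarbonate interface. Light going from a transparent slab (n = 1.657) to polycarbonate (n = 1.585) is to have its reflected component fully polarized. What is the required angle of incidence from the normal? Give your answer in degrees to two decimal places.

tan θ_B = n₂/n₁ = 1.585/1.657 = 0.9565.
So θ_B = arctan 0.9565 = 43.73°.

θ_B ≈ 43.73°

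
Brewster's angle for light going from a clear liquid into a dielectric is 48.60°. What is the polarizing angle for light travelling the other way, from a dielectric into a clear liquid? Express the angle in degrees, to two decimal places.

θ_B' ≈ 41.40°

The two Brewster angles are complementary: θ_B' = 90° − θ_B = 90° − 48.60° = 41.40°.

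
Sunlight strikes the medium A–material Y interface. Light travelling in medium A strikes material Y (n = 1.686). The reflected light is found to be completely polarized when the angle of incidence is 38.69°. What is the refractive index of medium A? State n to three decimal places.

Full polarization of the reflected beam means tan θ_B = n₂/n₁, where n₁ is the incident medium (medium A).
n₁ = n₂ / tan θ_B = 1.686 / tan 38.69° = 2.105.

n ≈ 2.105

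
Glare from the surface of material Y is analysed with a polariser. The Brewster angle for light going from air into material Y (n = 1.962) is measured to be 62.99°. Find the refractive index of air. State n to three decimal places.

n ≈ 1.000

At the Brewster angle, tan θ_B = n₂/n₁ with n₁ on the incident side (air) and n₂ on the transmitted side (material Y).
n₁ = n₂ / tan θ_B = 1.962 / tan 62.99° = 1.000.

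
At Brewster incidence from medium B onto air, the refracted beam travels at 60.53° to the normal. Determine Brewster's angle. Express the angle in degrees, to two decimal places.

Since the reflected and refracted rays are at right angles at the polarizing angle, θ_B + θ_t = 90°.
θ_B = 90° − 60.53° = 29.47°.

θ_B ≈ 29.47°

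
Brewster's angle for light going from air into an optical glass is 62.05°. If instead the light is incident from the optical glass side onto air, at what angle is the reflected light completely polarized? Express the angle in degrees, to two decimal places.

θ_B' ≈ 27.95°

The two Brewster angles are complementary: θ_B' = 90° − θ_B = 90° − 62.05° = 27.95°.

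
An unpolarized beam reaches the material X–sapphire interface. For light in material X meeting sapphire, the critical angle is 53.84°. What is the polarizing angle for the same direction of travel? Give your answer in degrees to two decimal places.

n₂/n₁ = sin θ_c = sin 53.84° = 0.8074.
tan θ_B equals the same ratio, so θ_B = arctan(0.8074) = 38.92°.

θ_B ≈ 38.92°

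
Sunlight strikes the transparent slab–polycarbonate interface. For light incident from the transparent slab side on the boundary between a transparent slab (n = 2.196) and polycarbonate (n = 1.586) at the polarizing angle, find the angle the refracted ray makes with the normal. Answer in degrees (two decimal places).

tan θ_B = n₂/n₁ = 1.586/2.196 = 0.7222, so θ_B = 35.84°.
The refracted ray is perpendicular to the reflected ray, so θ_t = 90° − θ_B = 54.16°.

θ_t ≈ 54.16°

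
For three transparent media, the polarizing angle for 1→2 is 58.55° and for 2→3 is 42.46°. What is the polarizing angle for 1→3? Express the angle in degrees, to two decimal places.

θ_B ≈ 56.24°

Each Brewster angle gives a ratio: n₂/n₁ = tan 58.55° = 1.6351, n₃/n₂ = tan 42.46° = 0.9150.
n₃/n₁ = 1.4962. Then tan θ_B(1→3) = n₃/n₁, so θ_B(1→3) = arctan(1.4962) = 56.24°.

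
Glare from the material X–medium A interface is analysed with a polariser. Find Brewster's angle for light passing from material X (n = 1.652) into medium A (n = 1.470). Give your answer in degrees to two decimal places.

θ_B ≈ 41.66°

tan θ_B = n₂/n₁ = 1.470/1.652 = 0.8898. Taking the arctangent, θ_B = 41.66°.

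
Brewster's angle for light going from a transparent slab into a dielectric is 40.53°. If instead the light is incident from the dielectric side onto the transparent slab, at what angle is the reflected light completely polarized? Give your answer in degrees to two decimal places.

θ_B' ≈ 49.47°

tan θ_B' = n₁/n₂ = 1/tan θ_B, so θ_B' = 90° − θ_B.
θ_B' = 90° − 40.53° = 49.47°.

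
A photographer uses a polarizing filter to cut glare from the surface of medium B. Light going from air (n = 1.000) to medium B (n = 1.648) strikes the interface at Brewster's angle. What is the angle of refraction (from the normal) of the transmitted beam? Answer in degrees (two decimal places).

θ_t ≈ 31.25°

tan θ_B = n₂/n₁ = 1.648/1.000 = 1.6480, so θ_B = 58.75°.
Since θ_B + θ_t = 90° at Brewster incidence, θ_t = 90° − 58.75° = 31.25°.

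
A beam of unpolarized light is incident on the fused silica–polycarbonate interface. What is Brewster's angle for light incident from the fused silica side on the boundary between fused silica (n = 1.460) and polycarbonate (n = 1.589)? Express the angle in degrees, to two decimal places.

θ_B ≈ 47.42°

Brewster's condition: tan θ_B = n₂/n₁ = 1.589/1.460 = 1.0884. Taking the arctangent, θ_B = 47.42°.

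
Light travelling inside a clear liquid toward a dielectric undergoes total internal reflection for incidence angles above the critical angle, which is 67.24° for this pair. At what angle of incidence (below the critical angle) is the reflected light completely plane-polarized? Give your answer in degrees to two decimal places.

At the critical angle sin θ_c = n₂/n₁, giving n₂/n₁ = sin 67.24° = 0.9221.
Then tan θ_B = n₂/n₁ = 0.9221, so θ_B = arctan 0.9221 = 42.68°.

θ_B ≈ 42.68°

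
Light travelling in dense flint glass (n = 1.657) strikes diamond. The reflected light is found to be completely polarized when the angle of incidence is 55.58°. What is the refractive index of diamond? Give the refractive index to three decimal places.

Full polarization of the reflected beam means tan θ_B = n₂/n₁, where n₁ is the incident medium (dense flint glass).
n₂ = n₁ tan θ_B = 1.657 × tan 55.58° = 2.418.

n ≈ 2.418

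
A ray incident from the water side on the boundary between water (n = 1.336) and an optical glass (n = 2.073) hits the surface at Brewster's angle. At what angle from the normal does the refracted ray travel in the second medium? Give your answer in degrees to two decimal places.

First find Brewster's angle: tan θ_B = 2.073/1.336 = 1.5516, giving θ_B = 57.20°.
At Brewster's angle the reflected and refracted rays are perpendicular, so θ_t = 90° − θ_B = 90° − 57.20° = 32.80°.

θ_t ≈ 32.80°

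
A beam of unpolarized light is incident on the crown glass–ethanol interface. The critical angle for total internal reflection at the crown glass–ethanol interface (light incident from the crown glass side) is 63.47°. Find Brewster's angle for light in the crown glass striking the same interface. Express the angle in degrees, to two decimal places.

sin θ_c = n₂/n₁, so n₂/n₁ = sin 63.47° = 0.8947.
Brewster: tan θ_B = n₂/n₁ = 0.8947.
θ_B = arctan(0.8947) = 41.82°.

θ_B ≈ 41.82°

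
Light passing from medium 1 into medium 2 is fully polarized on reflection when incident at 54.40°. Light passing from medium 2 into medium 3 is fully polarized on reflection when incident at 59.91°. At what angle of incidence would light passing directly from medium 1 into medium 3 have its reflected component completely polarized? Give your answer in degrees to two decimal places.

θ_B ≈ 67.47°

n₂/n₁ = tan 54.40° = 1.3968 and n₃/n₂ = tan 59.91° = 1.7258.
Multiplying, n₃/n₁ = 1.3968 × 1.7258 = 2.4106, and θ_B(1→3) = arctan 2.4106 = 67.47°.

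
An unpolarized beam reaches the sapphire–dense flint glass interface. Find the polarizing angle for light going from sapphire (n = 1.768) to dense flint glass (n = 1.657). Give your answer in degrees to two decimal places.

θ_B ≈ 43.14°

Brewster's condition: tan θ_B = n₂/n₁ = 1.657/1.768 = 0.9372.
θ_B = arctan(0.9372) = 43.14°.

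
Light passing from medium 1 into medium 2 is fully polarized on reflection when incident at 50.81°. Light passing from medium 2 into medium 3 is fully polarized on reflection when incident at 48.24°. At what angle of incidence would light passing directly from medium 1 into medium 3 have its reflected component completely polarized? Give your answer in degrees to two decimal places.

Each Brewster angle gives a ratio: n₂/n₁ = tan 50.81° = 1.2266, n₃/n₂ = tan 48.24° = 1.1200.
So n₃/n₁ = (n₂/n₁)(n₃/n₂) = 1.2266 × 1.1200 = 1.3738.
θ_B(1→3) = arctan(1.3738) = 53.95°.

θ_B ≈ 53.95°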